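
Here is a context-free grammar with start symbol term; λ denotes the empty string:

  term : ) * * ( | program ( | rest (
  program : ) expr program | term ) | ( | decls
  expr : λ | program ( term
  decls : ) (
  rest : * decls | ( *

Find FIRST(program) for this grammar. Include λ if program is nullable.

{ (, ), * }

program : ) expr program contributes {)}.
From program : term ): add FIRST(term) = { (, ), * }.
program : ( contributes {(}.
From program : decls: add FIRST(decls) = { ) }.
Union: FIRST(program) = { (, ), * }.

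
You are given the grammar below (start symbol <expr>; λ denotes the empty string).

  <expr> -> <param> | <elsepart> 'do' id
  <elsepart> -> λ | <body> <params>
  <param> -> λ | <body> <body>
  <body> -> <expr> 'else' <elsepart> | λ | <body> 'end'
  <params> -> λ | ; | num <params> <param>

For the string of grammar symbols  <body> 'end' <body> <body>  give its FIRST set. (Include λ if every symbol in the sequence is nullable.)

Add FIRST(<body>)\{λ} = { 'do', 'else', 'end', ;, num }; <body> is nullable, continue.
'end' is a terminal; add {'end'} and stop.

{ 'do', 'else', 'end', ;, num }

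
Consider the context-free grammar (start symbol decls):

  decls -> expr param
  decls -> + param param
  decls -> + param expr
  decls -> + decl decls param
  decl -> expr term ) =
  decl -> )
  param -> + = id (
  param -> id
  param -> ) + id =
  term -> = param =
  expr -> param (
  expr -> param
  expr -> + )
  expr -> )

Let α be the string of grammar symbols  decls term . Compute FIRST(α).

Add FIRST(decls) = { ), +, id }; decls is not nullable, stop.

{ ), +, id }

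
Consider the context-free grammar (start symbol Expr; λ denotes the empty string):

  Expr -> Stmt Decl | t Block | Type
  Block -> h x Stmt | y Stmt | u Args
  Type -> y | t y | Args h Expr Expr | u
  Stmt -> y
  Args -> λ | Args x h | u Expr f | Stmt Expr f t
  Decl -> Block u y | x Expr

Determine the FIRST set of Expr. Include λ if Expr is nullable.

From Expr -> Stmt Decl: add FIRST(Stmt) = { y }.
Expr -> t Block contributes {t}.
From Expr -> Type: add FIRST(Type) = { h, t, u, x, y }.
Union: FIRST(Expr) = { h, t, u, x, y }.

{ h, t, u, x, y }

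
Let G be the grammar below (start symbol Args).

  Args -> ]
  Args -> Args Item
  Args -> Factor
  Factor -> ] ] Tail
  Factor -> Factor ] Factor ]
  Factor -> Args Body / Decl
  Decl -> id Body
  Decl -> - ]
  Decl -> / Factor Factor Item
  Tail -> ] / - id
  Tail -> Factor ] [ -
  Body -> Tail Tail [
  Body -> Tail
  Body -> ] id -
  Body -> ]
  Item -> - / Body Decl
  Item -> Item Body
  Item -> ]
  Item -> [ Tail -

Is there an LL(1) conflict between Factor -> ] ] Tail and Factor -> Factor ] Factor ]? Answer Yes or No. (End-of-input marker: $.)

FIRST(] ] Tail) = { ] } and FIRST(Factor ] Factor ]) = { ] }.
Both contain ], so the two alternatives are not disjoint — LL(1) conflict.

Yes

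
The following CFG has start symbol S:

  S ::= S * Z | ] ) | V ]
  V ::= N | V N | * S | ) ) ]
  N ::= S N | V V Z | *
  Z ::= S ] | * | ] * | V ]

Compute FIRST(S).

{ ), *, ] }

From S ::= S * Z: add FIRST(S) = { ), *, ] }.
S ::= ] ) contributes {]}.
From S ::= V ]: add FIRST(V) = { ), *, ] }.
Union: FIRST(S) = { ), *, ] }.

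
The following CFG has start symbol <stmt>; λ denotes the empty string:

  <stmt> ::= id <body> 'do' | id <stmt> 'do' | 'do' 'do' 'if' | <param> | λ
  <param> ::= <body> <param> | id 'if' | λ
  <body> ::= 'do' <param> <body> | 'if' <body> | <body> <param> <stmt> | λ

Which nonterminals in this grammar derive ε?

Directly nullable (have an λ-production): <stmt>, <param>, <body>.

{ <body>, <param>, <stmt> }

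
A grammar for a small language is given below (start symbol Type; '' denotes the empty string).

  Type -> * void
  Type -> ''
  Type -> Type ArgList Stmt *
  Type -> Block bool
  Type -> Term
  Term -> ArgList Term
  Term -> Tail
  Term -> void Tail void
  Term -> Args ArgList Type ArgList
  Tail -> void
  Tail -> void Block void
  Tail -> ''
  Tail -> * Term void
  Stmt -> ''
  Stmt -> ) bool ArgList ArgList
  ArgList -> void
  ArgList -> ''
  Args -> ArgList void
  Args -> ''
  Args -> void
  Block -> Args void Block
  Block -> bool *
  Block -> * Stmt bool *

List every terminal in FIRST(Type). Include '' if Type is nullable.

Type -> * void contributes {*}.
Type -> '' contributes ''.
From Type -> Type ArgList Stmt *: Type, ArgList, Stmt nullable, take FIRST(Type) ∪ FIRST(ArgList) ∪ FIRST(Stmt) ∪ {*} = { ), *, bool, void }.
From Type -> Block bool: add FIRST(Block) = { *, bool, void }.
From Type -> Term: add FIRST(Term) = { ), *, bool, void, '' } (including '' since Term is nullable).
Union: FIRST(Type) = { ), *, bool, void, '' }.

{ ), *, bool, void, '' }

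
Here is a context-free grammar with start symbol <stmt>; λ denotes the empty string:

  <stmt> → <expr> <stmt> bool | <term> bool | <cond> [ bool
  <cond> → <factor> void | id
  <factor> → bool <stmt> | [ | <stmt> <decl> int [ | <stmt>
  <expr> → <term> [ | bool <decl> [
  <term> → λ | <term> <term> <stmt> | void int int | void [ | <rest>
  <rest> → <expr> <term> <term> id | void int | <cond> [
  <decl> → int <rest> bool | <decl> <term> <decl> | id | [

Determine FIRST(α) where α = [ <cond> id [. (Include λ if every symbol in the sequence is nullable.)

[ is a terminal; add {[} and stop.

{ [ }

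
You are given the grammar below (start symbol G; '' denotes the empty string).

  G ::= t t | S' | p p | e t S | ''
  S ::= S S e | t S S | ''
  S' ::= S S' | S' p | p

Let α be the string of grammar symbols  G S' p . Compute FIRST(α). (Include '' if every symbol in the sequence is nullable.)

{ e, p, t }

Add FIRST(G)\{''} = { e, p, t }; G is nullable, continue.
Add FIRST(S') = { e, p, t }; S' is not nullable, stop.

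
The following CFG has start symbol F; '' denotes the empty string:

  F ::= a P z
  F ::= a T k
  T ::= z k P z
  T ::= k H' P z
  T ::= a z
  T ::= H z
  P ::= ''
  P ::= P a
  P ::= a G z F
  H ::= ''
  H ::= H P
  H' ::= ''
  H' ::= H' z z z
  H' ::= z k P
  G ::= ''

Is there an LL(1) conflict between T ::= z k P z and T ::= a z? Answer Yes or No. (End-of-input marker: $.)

No

FIRST(z k P z) = { z } and FIRST(a z) = { a }.
The FIRST sets are disjoint and neither alternative is nullable — no conflict.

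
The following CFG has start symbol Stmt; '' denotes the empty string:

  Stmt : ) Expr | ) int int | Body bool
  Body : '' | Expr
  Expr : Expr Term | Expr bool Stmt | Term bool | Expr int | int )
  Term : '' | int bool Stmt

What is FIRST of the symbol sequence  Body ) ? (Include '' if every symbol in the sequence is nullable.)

{ ), bool, int }

Add FIRST(Body)\{''} = { bool, int }; Body is nullable, continue.
) is a terminal; add {)} and stop.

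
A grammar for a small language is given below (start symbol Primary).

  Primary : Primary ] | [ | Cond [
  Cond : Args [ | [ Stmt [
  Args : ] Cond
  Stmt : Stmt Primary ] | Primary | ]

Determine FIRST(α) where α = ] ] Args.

] is a terminal; add {]} and stop.

{ ] }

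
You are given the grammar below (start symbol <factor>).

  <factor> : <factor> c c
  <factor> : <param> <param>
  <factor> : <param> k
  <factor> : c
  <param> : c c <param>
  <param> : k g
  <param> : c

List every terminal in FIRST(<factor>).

{ c, k }

From <factor> : <factor> c c: add FIRST(<factor>) = { c, k }.
From <factor> : <param> <param>: add FIRST(<param>) = { c, k }.
From <factor> : <param> k: add FIRST(<param>) = { c, k }.
<factor> : c contributes {c}.
Union: FIRST(<factor>) = { c, k }.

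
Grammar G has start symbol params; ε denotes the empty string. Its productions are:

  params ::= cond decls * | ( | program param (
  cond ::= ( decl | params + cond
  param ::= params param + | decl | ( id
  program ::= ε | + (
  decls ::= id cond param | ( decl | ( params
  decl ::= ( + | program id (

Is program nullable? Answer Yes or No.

program has an ε-production, so program ⇒ ε.

Yes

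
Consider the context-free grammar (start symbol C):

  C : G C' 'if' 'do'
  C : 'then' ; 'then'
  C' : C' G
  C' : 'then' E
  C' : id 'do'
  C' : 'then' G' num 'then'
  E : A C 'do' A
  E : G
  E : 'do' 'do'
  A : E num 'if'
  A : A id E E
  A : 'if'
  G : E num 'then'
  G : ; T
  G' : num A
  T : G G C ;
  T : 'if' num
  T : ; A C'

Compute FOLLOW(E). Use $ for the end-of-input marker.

{ 'do', 'if', 'then', ;, id, num }

In C' : 'then' E: E is at the end, add FOLLOW(C') = { 'do', 'if', 'then', ;, id, num }.
In A : E num 'if': add FIRST(num 'if') = { num }.
In A : A id E E: add FIRST(E) = { 'do', 'if', ; }.
In A : A id E E: E is at the end, add FOLLOW(A) = { 'do', 'if', 'then', ;, id, num }.
In G : E num 'then': add FIRST(num 'then') = { num }.
Union: FOLLOW(E) = { 'do', 'if', 'then', ;, id, num }.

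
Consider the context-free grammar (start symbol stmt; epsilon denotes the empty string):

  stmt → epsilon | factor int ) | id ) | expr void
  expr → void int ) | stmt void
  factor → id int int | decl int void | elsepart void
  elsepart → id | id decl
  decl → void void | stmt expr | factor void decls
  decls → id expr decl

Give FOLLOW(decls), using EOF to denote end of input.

{ int, void }

In decl → factor void decls: decls is at the end, add FOLLOW(decl) = { int, void }.
Union: FOLLOW(decls) = { int, void }.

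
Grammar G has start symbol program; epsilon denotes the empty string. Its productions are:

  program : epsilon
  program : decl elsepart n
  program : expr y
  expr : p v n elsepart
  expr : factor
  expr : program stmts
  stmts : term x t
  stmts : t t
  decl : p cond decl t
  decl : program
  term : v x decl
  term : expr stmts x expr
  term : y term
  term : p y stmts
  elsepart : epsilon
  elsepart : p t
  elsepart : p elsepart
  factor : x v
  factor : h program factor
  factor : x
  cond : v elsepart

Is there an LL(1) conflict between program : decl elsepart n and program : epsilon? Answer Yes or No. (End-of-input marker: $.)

FIRST(decl elsepart n) = { h, n, p, t, v, x, y } and FIRST(epsilon) = { epsilon }.
The second alternative is nullable and FOLLOW(program) = { $, h, n, p, t, v, x, y } shares h with FIRST of the first — conflict.

Yes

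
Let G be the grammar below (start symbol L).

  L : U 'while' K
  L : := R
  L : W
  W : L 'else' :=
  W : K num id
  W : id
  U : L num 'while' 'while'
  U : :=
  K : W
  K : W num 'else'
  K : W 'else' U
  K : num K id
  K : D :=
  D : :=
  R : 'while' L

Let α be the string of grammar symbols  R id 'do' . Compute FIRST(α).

Add FIRST(R) = { 'while' }; R is not nullable, stop.

{ 'while' }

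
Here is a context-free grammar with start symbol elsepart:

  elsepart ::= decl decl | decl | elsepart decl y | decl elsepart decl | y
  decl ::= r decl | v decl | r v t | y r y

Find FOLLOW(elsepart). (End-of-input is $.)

{ $, r, v, y }

elsepart is the start symbol, so $ ∈ FOLLOW(elsepart).
In elsepart ::= elsepart decl y: add FIRST(decl y) = { r, v, y }.
In elsepart ::= decl elsepart decl: add FIRST(decl) = { r, v, y }.
Union: FOLLOW(elsepart) = { $, r, v, y }.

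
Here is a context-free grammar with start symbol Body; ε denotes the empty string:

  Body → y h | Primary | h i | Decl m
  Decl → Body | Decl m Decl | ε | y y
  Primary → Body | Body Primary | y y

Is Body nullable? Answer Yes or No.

Nullable nonterminals: Decl.
No production of Body has an RHS whose symbols are all nullable, so Body is not nullable.

No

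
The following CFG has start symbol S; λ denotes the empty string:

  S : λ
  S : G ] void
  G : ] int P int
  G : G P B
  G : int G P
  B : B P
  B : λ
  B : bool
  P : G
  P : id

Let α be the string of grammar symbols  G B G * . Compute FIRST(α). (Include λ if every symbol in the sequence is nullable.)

Add FIRST(G) = { ], int }; G is not nullable, stop.

{ ], int }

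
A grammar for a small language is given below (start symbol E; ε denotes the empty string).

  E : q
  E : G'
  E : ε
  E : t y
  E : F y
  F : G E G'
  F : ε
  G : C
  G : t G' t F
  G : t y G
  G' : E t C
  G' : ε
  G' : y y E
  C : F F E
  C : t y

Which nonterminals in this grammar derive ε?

Directly nullable (have an ε-production): E, F, G'.
G : C with every symbol nullable, so G is nullable.
C : F F E with every symbol nullable, so C is nullable.

{ C, E, F, G, G' }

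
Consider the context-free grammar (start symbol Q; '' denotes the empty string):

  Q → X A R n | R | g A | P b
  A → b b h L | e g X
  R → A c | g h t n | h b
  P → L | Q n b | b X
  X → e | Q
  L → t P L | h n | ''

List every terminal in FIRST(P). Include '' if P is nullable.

{ b, e, g, h, t, '' }

From P → L: add FIRST(L) = { h, t, '' } (including '' since L is nullable).
From P → Q n b: add FIRST(Q) = { b, e, g, h, t }.
P → b X contributes {b}.
Union: FIRST(P) = { b, e, g, h, t, '' }.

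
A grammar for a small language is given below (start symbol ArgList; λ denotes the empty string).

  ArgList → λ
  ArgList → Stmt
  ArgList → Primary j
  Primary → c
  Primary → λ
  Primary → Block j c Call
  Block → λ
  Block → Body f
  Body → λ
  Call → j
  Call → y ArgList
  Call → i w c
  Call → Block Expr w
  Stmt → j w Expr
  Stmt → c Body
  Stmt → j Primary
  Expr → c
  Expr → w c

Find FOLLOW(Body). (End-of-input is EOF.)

{ EOF, f, j }

In Block → Body f: add FIRST(f) = { f }.
In Stmt → c Body: Body is at the end, add FOLLOW(Stmt) = { EOF, j }.
Union: FOLLOW(Body) = { EOF, f, j }.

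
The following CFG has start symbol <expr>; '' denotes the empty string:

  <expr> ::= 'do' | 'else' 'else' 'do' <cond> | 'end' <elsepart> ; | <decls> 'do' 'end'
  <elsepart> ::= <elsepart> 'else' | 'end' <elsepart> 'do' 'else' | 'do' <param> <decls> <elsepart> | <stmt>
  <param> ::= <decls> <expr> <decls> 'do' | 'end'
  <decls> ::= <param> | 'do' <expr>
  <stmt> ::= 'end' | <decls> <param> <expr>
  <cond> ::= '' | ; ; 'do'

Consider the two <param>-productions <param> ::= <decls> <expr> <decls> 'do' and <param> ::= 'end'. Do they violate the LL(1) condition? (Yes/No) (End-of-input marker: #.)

Yes

FIRST(<decls> <expr> <decls> 'do') = { 'do', 'end' } and FIRST('end') = { 'end' }.
Both contain 'end', so the two alternatives are not disjoint — LL(1) conflict.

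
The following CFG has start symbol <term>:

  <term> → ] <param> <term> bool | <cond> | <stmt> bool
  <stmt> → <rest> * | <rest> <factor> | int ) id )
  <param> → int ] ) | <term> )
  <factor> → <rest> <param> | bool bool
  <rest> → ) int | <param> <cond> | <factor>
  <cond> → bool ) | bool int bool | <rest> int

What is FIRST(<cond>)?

{ ), ], bool, int }

<cond> → bool ) contributes {bool}.
<cond> → bool int bool contributes {bool}.
From <cond> → <rest> int: add FIRST(<rest>) = { ), ], bool, int }.
Union: FIRST(<cond>) = { ), ], bool, int }.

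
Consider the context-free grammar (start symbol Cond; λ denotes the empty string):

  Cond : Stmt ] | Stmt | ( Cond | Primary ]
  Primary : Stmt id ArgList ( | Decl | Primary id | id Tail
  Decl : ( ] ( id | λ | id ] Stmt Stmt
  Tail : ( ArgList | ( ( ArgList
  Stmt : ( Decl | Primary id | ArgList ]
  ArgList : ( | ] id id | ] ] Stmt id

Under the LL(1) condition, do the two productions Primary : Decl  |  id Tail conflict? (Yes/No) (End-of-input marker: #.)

Yes

FIRST(Decl) = { (, id, λ } and FIRST(id Tail) = { id }.
Both contain id, so the two alternatives are not disjoint — LL(1) conflict.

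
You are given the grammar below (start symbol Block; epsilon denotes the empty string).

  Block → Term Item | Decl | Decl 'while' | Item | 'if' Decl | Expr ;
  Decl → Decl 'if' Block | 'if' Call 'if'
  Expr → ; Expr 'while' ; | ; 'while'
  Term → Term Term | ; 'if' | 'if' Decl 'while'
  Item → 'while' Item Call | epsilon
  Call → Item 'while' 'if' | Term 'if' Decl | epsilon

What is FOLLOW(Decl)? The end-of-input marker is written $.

In Block → Decl: Decl is at the end, add FOLLOW(Block) = { $, 'if', 'while', ; }.
In Block → Decl 'while': add FIRST('while') = { 'while' }.
In Block → 'if' Decl: Decl is at the end, add FOLLOW(Block) = { $, 'if', 'while', ; }.
In Decl → Decl 'if' Block: add FIRST('if' Block) = { 'if' }.
In Term → 'if' Decl 'while': add FIRST('while') = { 'while' }.
In Call → Term 'if' Decl: Decl is at the end, add FOLLOW(Call) = { $, 'if', 'while', ; }.
Union: FOLLOW(Decl) = { $, 'if', 'while', ; }.

{ $, 'if', 'while', ; }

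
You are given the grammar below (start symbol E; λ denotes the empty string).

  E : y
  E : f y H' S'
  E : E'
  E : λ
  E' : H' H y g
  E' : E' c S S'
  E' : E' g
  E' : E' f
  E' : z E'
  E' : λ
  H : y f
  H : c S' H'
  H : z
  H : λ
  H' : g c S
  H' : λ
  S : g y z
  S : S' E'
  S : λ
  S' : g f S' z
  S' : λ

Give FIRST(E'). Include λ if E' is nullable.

{ c, f, g, y, z, λ }

From E' : H' H y g: H', H nullable, take FIRST(H') ∪ FIRST(H) ∪ {y} = { c, g, y, z }.
From E' : E' c S S': E' nullable, take FIRST(E') ∪ {c} = { c, f, g, y, z }.
From E' : E' g: E' nullable, take FIRST(E') ∪ {g} = { c, f, g, y, z }.
From E' : E' f: E' nullable, take FIRST(E') ∪ {f} = { c, f, g, y, z }.
E' : z E' contributes {z}.
E' : λ contributes λ.
Union: FIRST(E') = { c, f, g, y, z, λ }.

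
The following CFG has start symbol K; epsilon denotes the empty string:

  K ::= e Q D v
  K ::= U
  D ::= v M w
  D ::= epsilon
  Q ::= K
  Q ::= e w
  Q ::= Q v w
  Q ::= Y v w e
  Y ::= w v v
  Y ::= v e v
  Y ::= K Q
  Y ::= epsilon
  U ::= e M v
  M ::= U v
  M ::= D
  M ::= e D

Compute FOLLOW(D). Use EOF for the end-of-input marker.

In K ::= e Q D v: add FIRST(v) = { v }.
In M ::= D: D is at the end, add FOLLOW(M) = { v, w }.
In M ::= e D: D is at the end, add FOLLOW(M) = { v, w }.
Union: FOLLOW(D) = { v, w }.

{ v, w }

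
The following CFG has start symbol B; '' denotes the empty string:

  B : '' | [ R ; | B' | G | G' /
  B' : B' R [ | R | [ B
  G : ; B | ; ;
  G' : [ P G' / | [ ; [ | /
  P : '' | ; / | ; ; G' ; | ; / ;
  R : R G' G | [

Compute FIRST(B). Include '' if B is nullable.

B : '' contributes ''.
B : [ R ; contributes {[}.
From B : B': add FIRST(B') = { [ }.
From B : G: add FIRST(G) = { ; }.
From B : G' /: add FIRST(G') = { /, [ }.
Union: FIRST(B) = { /, ;, [, '' }.

{ /, ;, [, '' }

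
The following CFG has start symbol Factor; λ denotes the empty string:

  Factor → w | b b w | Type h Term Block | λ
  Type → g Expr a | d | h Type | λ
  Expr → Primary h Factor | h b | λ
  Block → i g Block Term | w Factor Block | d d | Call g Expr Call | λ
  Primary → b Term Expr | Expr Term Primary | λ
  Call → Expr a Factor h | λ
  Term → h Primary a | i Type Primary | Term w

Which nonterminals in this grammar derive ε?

{ Block, Call, Expr, Factor, Primary, Type }

Directly nullable (have an λ-production): Factor, Type, Expr, Block, Primary, Call.
No other nonterminal has a production whose RHS symbols are all nullable.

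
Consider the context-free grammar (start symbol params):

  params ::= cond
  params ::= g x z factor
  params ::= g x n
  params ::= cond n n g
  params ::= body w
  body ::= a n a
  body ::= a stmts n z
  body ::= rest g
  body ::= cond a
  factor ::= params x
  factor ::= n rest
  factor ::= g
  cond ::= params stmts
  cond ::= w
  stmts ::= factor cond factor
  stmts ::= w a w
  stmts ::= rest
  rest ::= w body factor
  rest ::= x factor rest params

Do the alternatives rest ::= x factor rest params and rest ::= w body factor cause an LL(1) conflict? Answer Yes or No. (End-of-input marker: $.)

FIRST(x factor rest params) = { x } and FIRST(w body factor) = { w }.
The FIRST sets are disjoint and neither alternative is nullable — no conflict.

No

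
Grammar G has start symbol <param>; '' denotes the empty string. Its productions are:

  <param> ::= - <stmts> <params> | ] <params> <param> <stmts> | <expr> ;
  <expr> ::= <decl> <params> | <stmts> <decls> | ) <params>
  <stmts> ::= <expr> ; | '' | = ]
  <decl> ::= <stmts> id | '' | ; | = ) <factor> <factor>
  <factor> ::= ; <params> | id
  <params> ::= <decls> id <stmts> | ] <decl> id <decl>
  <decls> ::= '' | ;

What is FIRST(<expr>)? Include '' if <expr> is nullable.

From <expr> ::= <decl> <params>: <decl> nullable, take FIRST(<decl>) ∪ FIRST(<params>) = { ), ;, =, ], id }.
From <expr> ::= <stmts> <decls>: <stmts>, <decls> nullable, take FIRST(<stmts>) ∪ FIRST(<decls>) = { ), ;, =, ], id }; also '' since the whole RHS is nullable.
<expr> ::= ) <params> contributes {)}.
Union: FIRST(<expr>) = { ), ;, =, ], id, '' }.

{ ), ;, =, ], id, '' }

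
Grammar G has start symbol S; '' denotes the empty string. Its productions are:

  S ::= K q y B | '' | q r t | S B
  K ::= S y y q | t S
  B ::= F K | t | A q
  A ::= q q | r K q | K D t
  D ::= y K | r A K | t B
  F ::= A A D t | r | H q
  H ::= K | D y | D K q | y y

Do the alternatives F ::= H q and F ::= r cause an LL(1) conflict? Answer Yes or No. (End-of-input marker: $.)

FIRST(H q) = { q, r, t, y } and FIRST(r) = { r }.
Both contain r, so the two alternatives are not disjoint — LL(1) conflict.

Yes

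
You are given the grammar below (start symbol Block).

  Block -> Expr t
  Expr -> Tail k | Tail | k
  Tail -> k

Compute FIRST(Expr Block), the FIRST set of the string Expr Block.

Add FIRST(Expr) = { k }; Expr is not nullable, stop.

{ k }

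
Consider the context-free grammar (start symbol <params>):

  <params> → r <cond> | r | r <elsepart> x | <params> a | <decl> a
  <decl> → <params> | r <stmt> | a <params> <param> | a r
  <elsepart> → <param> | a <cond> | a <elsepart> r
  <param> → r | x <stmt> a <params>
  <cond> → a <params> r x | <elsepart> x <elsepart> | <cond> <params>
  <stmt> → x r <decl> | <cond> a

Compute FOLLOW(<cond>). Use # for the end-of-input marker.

In <params> → r <cond>: <cond> is at the end, add FOLLOW(<params>) = { #, a, r, x }.
In <elsepart> → a <cond>: <cond> is at the end, add FOLLOW(<elsepart>) = { #, a, r, x }.
In <cond> → <cond> <params>: add FIRST(<params>) = { a, r }.
In <stmt> → <cond> a: add FIRST(a) = { a }.
Union: FOLLOW(<cond>) = { #, a, r, x }.

{ #, a, r, x }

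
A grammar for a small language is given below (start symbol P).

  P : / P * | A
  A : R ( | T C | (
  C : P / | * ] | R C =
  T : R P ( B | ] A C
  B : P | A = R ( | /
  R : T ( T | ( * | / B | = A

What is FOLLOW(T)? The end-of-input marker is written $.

{ (, *, /, =, ] }

In A : T C: add FIRST(C) = { (, *, /, =, ] }.
In R : T ( T: add FIRST(( T) = { ( }.
In R : T ( T: T is at the end, add FOLLOW(R) = { (, *, /, =, ] }.
Union: FOLLOW(T) = { (, *, /, =, ] }.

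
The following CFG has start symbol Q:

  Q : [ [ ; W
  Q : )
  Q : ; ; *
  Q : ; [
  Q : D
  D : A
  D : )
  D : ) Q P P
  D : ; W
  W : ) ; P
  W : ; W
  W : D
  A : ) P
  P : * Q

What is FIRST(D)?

{ ), ; }

From D : A: add FIRST(A) = { ) }.
D : ) contributes {)}.
D : ) Q P P contributes {)}.
D : ; W contributes {;}.
Union: FIRST(D) = { ), ; }.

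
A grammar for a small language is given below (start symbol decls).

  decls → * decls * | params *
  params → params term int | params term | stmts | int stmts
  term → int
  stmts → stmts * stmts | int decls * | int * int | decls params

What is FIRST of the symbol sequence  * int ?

* is a terminal; add {*} and stop.

{ * }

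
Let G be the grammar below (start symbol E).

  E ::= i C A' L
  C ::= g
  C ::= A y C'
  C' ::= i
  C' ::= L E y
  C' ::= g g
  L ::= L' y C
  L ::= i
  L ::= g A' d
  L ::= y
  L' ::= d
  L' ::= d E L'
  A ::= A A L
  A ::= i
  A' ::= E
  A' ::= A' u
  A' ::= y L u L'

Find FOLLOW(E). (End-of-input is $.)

{ $, d, g, i, u, y }

E is the start symbol, so $ ∈ FOLLOW(E).
In C' ::= L E y: add FIRST(y) = { y }.
In L' ::= d E L': add FIRST(L') = { d }.
In A' ::= E: E is at the end, add FOLLOW(A') = { d, g, i, u, y }.
Union: FOLLOW(E) = { $, d, g, i, u, y }.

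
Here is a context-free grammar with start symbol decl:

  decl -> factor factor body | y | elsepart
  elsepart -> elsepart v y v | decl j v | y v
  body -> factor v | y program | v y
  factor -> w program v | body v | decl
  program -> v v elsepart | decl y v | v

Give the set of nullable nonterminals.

No nonterminal has an empty production or an RHS whose symbols are all nullable.

{ } (none)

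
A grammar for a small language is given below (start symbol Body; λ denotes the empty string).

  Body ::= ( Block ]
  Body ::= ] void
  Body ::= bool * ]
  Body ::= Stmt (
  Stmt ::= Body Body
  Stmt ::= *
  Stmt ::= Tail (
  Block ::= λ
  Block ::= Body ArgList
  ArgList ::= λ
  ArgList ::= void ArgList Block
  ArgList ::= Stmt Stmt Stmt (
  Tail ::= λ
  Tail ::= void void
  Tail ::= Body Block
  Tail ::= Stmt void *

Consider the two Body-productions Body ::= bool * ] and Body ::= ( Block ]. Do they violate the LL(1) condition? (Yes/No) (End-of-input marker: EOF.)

No

FIRST(bool * ]) = { bool } and FIRST(( Block ]) = { ( }.
The FIRST sets are disjoint and neither alternative is nullable — no conflict.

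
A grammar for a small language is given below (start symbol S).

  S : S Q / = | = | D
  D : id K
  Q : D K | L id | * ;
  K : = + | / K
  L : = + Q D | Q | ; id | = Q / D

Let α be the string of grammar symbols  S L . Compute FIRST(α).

Add FIRST(S) = { =, id }; S is not nullable, stop.

{ =, id }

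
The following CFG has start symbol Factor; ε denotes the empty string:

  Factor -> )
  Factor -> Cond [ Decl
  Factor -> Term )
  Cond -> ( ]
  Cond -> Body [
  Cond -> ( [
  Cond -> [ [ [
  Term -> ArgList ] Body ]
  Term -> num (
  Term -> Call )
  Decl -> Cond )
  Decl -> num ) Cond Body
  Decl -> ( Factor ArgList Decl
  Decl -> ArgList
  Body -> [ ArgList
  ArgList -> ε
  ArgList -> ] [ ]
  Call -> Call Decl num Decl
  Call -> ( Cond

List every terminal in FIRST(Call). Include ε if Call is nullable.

From Call -> Call Decl num Decl: add FIRST(Call) = { ( }.
Call -> ( Cond contributes {(}.
Union: FIRST(Call) = { ( }.

{ ( }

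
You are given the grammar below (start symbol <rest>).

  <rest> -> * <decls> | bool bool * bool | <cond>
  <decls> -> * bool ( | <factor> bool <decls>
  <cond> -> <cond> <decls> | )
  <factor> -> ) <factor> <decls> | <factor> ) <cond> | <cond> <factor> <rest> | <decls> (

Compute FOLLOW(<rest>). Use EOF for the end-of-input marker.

{ EOF, ), *, bool }

<rest> is the start symbol, so EOF ∈ FOLLOW(<rest>).
In <factor> -> <cond> <factor> <rest>: <rest> is at the end, add FOLLOW(<factor>) = { ), *, bool }.
Union: FOLLOW(<rest>) = { EOF, ), *, bool }.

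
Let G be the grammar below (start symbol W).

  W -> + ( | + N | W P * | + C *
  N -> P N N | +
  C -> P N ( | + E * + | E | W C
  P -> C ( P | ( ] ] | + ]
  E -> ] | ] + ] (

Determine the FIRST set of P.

From P -> C ( P: add FIRST(C) = { (, +, ] }.
P -> ( ] ] contributes {(}.
P -> + ] contributes {+}.
Union: FIRST(P) = { (, +, ] }.

{ (, +, ] }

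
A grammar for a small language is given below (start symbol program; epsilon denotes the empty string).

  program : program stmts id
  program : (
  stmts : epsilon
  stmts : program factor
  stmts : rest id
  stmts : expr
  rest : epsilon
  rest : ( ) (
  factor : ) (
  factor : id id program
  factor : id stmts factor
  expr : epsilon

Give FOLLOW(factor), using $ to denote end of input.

In stmts : program factor: factor is at the end, add FOLLOW(stmts) = { ), id }.
In factor : id stmts factor: factor is at the end, add FOLLOW(factor) = { ), id }.
Union: FOLLOW(factor) = { ), id }.

{ ), id }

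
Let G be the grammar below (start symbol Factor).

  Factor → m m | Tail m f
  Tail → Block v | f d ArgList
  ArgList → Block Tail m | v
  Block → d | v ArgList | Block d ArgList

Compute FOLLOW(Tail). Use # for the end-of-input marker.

In Factor → Tail m f: add FIRST(m f) = { m }.
In ArgList → Block Tail m: add FIRST(m) = { m }.
Union: FOLLOW(Tail) = { m }.

{ m }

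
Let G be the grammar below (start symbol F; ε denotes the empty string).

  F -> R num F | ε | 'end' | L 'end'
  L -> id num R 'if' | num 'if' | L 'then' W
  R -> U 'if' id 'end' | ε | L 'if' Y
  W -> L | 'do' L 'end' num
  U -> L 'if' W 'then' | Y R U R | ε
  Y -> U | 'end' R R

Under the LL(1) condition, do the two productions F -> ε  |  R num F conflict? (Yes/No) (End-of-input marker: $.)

FIRST(ε) = { ε } and FIRST(R num F) = { 'end', 'if', id, num }.
The first is nullable but FOLLOW(F) = { $ } is disjoint from FIRST of the second.

No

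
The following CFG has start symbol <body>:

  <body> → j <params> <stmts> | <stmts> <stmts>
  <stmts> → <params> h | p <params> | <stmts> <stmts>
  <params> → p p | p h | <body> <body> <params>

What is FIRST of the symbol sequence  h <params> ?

h is a terminal; add {h} and stop.

{ h }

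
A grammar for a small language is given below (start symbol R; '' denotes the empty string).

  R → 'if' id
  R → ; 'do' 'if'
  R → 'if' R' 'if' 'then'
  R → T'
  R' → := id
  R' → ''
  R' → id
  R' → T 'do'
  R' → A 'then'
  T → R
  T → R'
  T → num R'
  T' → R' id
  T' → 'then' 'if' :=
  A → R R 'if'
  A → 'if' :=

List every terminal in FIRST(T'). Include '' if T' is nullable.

From T' → R' id: R' nullable, take FIRST(R') ∪ {id} = { 'do', 'if', 'then', :=, ;, id, num }.
T' → 'then' 'if' := contributes {'then'}.
Union: FIRST(T') = { 'do', 'if', 'then', :=, ;, id, num }.

{ 'do', 'if', 'then', :=, ;, id, num }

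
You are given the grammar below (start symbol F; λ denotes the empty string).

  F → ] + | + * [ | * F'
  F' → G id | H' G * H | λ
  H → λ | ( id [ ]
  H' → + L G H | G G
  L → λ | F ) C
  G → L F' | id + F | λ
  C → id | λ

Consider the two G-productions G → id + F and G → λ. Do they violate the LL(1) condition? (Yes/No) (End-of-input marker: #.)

FIRST(id + F) = { id } and FIRST(λ) = { λ }.
The second alternative is nullable and FOLLOW(G) = { (, *, +, ], id } shares id with FIRST of the first — conflict.

Yes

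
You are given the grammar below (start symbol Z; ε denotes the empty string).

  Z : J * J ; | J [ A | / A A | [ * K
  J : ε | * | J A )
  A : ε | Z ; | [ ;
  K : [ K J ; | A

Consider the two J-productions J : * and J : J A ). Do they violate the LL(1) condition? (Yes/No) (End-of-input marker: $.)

FIRST(*) = { * } and FIRST(J A )) = { ), *, /, [ }.
Both contain *, so the two alternatives are not disjoint — LL(1) conflict.

Yes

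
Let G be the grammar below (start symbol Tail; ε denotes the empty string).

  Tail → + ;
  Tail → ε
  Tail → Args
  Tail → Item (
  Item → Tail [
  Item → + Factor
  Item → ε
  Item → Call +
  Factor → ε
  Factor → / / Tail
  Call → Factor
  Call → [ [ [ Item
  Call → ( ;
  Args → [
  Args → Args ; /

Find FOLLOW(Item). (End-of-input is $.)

{ (, + }

In Tail → Item (: add FIRST(() = { ( }.
In Call → [ [ [ Item: Item is at the end, add FOLLOW(Call) = { + }.
Union: FOLLOW(Item) = { (, + }.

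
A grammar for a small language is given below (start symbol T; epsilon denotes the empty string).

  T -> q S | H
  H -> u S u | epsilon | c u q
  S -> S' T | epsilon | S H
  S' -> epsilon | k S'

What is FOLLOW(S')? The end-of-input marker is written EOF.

In S -> S' T: add FIRST(T)\{epsilon} = { c, q, u }.
  Since T is nullable, also add FOLLOW(S) = { EOF, c, u }.
In S' -> k S': S' is at the end, add FOLLOW(S') = { EOF, c, q, u }.
Union: FOLLOW(S') = { EOF, c, q, u }.

{ EOF, c, q, u }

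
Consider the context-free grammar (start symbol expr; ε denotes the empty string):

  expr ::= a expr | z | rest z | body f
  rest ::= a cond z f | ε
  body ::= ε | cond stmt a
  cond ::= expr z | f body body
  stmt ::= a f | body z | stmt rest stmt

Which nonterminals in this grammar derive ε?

{ body, rest }

Directly nullable (have an ε-production): rest, body.
No other nonterminal has a production whose RHS symbols are all nullable.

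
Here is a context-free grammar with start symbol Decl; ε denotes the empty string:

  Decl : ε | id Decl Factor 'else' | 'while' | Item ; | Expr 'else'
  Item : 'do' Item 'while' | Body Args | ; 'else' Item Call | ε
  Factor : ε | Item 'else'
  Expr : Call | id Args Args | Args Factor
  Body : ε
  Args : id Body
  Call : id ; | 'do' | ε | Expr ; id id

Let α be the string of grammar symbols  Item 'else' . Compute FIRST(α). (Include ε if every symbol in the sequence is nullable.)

{ 'do', 'else', ;, id }

Add FIRST(Item)\{ε} = { 'do', ;, id }; Item is nullable, continue.
'else' is a terminal; add {'else'} and stop.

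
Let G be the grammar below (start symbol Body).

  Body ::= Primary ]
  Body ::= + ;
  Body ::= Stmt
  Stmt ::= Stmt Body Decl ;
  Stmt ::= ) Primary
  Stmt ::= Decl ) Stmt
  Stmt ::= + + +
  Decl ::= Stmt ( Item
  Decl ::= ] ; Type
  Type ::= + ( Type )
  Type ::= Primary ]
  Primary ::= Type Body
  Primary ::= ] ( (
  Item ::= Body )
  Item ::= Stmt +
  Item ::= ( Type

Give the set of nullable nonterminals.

{ } (none)

No nonterminal has an empty production or an RHS whose symbols are all nullable.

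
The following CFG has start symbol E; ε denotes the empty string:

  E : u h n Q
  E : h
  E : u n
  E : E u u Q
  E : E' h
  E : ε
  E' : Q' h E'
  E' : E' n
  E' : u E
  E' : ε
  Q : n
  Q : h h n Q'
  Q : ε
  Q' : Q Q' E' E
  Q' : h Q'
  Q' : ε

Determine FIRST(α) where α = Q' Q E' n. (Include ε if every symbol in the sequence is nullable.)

{ h, n, u }

Add FIRST(Q')\{ε} = { h, n, u }; Q' is nullable, continue.
Add FIRST(Q)\{ε} = { h, n }; Q is nullable, continue.
Add FIRST(E')\{ε} = { h, n, u }; E' is nullable, continue.
n is a terminal; add {n} and stop.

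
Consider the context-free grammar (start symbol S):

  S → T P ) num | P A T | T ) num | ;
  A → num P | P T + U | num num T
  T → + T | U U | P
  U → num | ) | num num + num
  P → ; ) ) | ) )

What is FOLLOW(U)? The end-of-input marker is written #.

In A → P T + U: U is at the end, add FOLLOW(A) = { ), +, ;, num }.
In T → U U: add FIRST(U) = { ), num }.
In T → U U: U is at the end, add FOLLOW(T) = { #, ), +, ;, num }.
Union: FOLLOW(U) = { #, ), +, ;, num }.

{ #, ), +, ;, num }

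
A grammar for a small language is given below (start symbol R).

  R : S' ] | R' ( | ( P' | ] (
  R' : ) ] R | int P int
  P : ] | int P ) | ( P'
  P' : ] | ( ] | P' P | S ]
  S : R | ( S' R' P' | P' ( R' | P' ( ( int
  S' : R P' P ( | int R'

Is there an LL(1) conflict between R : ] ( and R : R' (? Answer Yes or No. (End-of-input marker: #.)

FIRST(] () = { ] } and FIRST(R' () = { ), int }.
The FIRST sets are disjoint and neither alternative is nullable — no conflict.

No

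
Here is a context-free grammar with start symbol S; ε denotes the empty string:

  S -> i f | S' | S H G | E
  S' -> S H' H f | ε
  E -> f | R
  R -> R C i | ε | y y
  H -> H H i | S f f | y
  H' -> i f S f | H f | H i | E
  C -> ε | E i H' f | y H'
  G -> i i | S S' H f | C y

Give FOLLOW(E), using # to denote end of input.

In S -> E: E is at the end, add FOLLOW(S) = { #, f, i, y }.
In H' -> E: E is at the end, add FOLLOW(H') = { f, i, y }.
In C -> E i H' f: add FIRST(i H' f) = { i }.
Union: FOLLOW(E) = { #, f, i, y }.

{ #, f, i, y }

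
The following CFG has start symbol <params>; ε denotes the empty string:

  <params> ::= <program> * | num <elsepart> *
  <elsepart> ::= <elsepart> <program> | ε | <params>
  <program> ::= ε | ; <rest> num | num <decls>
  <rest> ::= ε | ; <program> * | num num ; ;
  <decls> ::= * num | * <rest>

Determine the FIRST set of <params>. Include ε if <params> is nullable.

From <params> ::= <program> *: <program> nullable, take FIRST(<program>) ∪ {*} = { *, ;, num }.
<params> ::= num <elsepart> * contributes {num}.
Union: FIRST(<params>) = { *, ;, num }.

{ *, ;, num }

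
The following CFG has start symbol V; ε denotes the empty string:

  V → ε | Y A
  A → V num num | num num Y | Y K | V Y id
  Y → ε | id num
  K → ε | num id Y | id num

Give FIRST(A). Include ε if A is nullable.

{ id, num, ε }

From A → V num num: V nullable, take FIRST(V) ∪ {num} = { id, num }.
A → num num Y contributes {num}.
From A → Y K: Y, K nullable, take FIRST(Y) ∪ FIRST(K) = { id, num }; also ε since the whole RHS is nullable.
From A → V Y id: V, Y nullable, take FIRST(V) ∪ FIRST(Y) ∪ {id} = { id, num }.
Union: FIRST(A) = { id, num, ε }.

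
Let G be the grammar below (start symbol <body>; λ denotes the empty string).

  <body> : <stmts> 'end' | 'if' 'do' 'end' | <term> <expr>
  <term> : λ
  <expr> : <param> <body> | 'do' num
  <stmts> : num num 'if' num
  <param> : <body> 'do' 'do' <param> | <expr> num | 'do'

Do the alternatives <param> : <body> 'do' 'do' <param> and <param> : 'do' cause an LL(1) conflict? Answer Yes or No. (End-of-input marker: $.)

Yes

FIRST(<body> 'do' 'do' <param>) = { 'do', 'if', num } and FIRST('do') = { 'do' }.
Both contain 'do', so the two alternatives are not disjoint — LL(1) conflict.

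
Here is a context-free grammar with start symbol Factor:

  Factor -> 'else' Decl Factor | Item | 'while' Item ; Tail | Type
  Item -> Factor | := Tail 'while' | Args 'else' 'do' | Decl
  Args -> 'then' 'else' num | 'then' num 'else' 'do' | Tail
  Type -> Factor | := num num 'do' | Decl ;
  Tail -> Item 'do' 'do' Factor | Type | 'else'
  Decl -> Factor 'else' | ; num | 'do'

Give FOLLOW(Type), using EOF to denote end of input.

{ EOF, 'do', 'else', 'while', ; }

In Factor -> Type: Type is at the end, add FOLLOW(Factor) = { EOF, 'do', 'else', 'while', ; }.
In Tail -> Type: Type is at the end, add FOLLOW(Tail) = { EOF, 'do', 'else', 'while', ; }.
Union: FOLLOW(Type) = { EOF, 'do', 'else', 'while', ; }.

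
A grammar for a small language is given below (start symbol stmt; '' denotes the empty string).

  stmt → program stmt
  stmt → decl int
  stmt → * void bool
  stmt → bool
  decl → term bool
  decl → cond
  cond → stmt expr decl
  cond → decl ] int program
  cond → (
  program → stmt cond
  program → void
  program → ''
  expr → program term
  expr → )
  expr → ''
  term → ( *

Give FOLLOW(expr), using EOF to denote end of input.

In cond → stmt expr decl: add FIRST(decl) = { (, *, bool, void }.
Union: FOLLOW(expr) = { (, *, bool, void }.

{ (, *, bool, void }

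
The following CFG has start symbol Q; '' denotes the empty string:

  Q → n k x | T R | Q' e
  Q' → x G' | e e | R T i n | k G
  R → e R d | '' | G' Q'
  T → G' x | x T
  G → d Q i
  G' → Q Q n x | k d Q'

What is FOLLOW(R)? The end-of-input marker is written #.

In Q → T R: R is at the end, add FOLLOW(Q) = { #, e, i, k, n, x }.
In Q' → R T i n: add FIRST(T i n) = { e, k, n, x }.
In R → e R d: add FIRST(d) = { d }.
Union: FOLLOW(R) = { #, d, e, i, k, n, x }.

{ #, d, e, i, k, n, x }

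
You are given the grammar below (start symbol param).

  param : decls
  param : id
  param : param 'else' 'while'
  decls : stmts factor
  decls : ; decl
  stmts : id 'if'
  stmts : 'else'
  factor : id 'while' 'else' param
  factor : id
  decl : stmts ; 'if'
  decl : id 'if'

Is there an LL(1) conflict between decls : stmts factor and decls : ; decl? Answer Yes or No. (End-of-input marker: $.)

FIRST(stmts factor) = { 'else', id } and FIRST(; decl) = { ; }.
The FIRST sets are disjoint and neither alternative is nullable — no conflict.

No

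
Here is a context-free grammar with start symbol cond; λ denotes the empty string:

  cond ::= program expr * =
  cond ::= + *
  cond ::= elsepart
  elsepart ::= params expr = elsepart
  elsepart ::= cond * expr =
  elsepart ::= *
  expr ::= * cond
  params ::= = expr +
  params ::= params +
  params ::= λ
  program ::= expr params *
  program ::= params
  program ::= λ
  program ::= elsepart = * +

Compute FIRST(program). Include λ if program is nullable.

From program ::= expr params *: add FIRST(expr) = { * }.
From program ::= params: add FIRST(params) = { +, =, λ } (including λ since params is nullable).
program ::= λ contributes λ.
From program ::= elsepart = * +: add FIRST(elsepart) = { *, +, = }.
Union: FIRST(program) = { *, +, =, λ }.

{ *, +, =, λ }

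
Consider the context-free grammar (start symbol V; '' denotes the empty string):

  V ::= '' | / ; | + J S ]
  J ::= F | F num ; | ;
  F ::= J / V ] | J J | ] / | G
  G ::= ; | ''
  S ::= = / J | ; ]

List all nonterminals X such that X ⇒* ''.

{ F, G, J, V }

Directly nullable (have an ''-production): V, G.
J ::= F with every symbol nullable, so J is nullable.
F ::= J J with every symbol nullable, so F is nullable.
No other nonterminal has a production whose RHS symbols are all nullable.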